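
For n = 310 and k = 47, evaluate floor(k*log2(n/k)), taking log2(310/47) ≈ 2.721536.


log2(n/k) = log2(310/47) ≈ 2.721536.
k*log2(n/k) ≈ 47*2.721536 = 127.912192.
floor(127.912192) = 127.

127


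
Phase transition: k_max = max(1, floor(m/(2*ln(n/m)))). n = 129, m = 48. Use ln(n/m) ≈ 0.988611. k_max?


n/m = 129/48 = 43/16.
ln(n/m) ≈ 0.988611.
2*ln(n/m) ≈ 1.977222.
m/(2*ln(n/m)) ≈ 48/1.977222 ≈ 24.2765.
floor = 24.
k_max = max(1, 24) = 24.

24


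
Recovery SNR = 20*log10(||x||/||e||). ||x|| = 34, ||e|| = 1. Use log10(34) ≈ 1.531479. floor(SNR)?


||x||/||e|| = 34/1 = 34.
log10(34) ≈ 1.531479.
20*log10(||x||/||e||) ≈ 20*1.531479 = 30.62958.
floor(30.62958) = 30.

30


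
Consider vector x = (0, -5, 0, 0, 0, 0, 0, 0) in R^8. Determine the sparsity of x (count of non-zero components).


Non-zero positions: [1].
Sparsity = 1.

1


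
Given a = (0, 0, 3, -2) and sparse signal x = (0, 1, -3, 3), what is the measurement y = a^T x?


Non-zero terms: ['0*1', '3*-3', '-2*3']
Products: [0, -9, -6]
y = sum = -15.

-15


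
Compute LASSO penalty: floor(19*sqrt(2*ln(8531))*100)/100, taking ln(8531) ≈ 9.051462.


ln(8531) ≈ 9.051462.
2*ln(n) ≈ 18.102924.
sqrt(2*ln(n)) ≈ sqrt(18.102924) ≈ 4.254753.
lambda ≈ 19*4.254753 = 80.840307.
floor(lambda*100)/100 = 80.84.

80.84


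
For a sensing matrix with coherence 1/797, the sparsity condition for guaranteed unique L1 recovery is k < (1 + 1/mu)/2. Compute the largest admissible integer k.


1/mu = 797.
1 + 1/mu = 798.
(1 + 1/mu)/2 = 399 is an integer and the inequality is strict, so k_max = 399 - 1 = 398.

398


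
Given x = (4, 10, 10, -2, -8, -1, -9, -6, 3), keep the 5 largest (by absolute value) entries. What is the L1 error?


Sorted |x_i| descending: [10, 10, 9, 8, 6, 4, 3, 2, 1]
Keep top 5: [10, 10, 9, 8, 6]
Tail entries: [4, 3, 2, 1]
L1 error = sum of tail = 10.

10


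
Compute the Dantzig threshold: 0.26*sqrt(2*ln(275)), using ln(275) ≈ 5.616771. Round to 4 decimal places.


ln(275) ≈ 5.616771.
2*ln(n) ≈ 11.233542.
sqrt(2*ln(n)) ≈ sqrt(11.233542) ≈ 3.351648.
threshold ≈ 0.26*3.351648 = 0.87142848 ≈ 0.8714.

0.8714


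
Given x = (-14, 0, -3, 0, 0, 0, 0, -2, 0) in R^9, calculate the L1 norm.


Non-zero entries: [(0, -14), (2, -3), (7, -2)]
Absolute values: [14, 3, 2]
||x||_1 = sum = 19.

19


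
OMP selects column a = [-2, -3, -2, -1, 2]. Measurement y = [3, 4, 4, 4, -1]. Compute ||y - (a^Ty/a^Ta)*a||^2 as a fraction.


a^T a = 22.
a^T y = -32.
coeff = -32/22 = -16/11.
||r||^2 = 126/11.

126/11


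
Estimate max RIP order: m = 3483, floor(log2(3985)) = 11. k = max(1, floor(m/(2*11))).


floor(log2(3985)) = 11.
2*11 = 22.
m/(2*floor(log2(n))) = 3483/22 ≈ 158.3182.
floor = 158.
k = max(1, 158) = 158.

158


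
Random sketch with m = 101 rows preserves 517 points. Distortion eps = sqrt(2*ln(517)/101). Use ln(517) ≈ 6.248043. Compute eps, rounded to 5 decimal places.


ln(517) ≈ 6.248043.
2*ln(N)/m ≈ 2*6.248043/101 ≈ 0.12372362.
eps = sqrt(0.12372362) ≈ 0.3517437 ≈ 0.35174.

0.35174


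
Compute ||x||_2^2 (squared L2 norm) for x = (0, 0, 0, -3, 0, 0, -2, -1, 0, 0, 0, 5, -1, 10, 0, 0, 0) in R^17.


Non-zero entries: [(3, -3), (6, -2), (7, -1), (11, 5), (12, -1), (13, 10)]
Squares: [9, 4, 1, 25, 1, 100]
||x||_2^2 = sum = 140.

140


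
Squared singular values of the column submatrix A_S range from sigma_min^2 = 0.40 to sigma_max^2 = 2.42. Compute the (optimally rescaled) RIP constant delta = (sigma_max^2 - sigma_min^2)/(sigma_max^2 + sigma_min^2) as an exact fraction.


lambda_max - lambda_min = 2.42 - 0.40 = 2.02.
lambda_max + lambda_min = 2.42 + 0.40 = 2.82.
delta = 2.02/2.82 = 202/282 = 101/141.

101/141


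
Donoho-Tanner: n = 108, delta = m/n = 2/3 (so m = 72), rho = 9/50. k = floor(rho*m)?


m = 2/3*108 = 72.
rho = 9/50.
rho*m = 9/50*72 = 12.96.
k = floor(12.96) = 12.

12


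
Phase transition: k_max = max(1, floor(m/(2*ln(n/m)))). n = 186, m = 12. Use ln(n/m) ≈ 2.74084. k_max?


n/m = 186/12 = 31/2.
ln(n/m) ≈ 2.74084.
2*ln(n/m) ≈ 5.48168.
m/(2*ln(n/m)) ≈ 12/5.48168 ≈ 2.1891.
floor = 2.
k_max = max(1, 2) = 2.

2


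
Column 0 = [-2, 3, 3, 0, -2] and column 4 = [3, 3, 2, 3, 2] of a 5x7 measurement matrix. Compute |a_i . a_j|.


Inner product: -2*3 + 3*3 + 3*2 + 0*3 + -2*2
Products: [-6, 9, 6, 0, -4]
Sum = 5.
|dot| = 5.

5


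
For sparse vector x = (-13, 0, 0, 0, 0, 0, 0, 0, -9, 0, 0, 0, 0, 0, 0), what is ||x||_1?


Non-zero entries: [(0, -13), (8, -9)]
Absolute values: [13, 9]
||x||_1 = sum = 22.

22


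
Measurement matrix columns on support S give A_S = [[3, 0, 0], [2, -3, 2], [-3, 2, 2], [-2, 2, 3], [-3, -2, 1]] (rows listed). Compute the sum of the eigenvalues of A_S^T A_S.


Sum of eigenvalues of A_S^T A_S = trace(A_S^T A_S) = sum of squared column norms of A_S.
A_S^T A_S diagonal: [35, 21, 18].
trace = 35 + 21 + 18 = 74.

74


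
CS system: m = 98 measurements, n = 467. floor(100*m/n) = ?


100*m/n = 100*98/467 ≈ 20.985.
floor = 20.

20


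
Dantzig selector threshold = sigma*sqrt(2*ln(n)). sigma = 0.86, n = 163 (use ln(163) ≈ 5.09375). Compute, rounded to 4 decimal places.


ln(163) ≈ 5.09375.
2*ln(n) ≈ 10.1875.
sqrt(2*ln(n)) ≈ sqrt(10.1875) ≈ 3.191786.
threshold ≈ 0.86*3.191786 = 2.74493596 ≈ 2.7449.

2.7449


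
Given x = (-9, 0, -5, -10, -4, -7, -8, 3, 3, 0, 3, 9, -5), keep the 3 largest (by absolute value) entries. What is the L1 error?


Sorted |x_i| descending: [10, 9, 9, 8, 7, 5, 5, 4, 3, 3, 3, 0, 0]
Keep top 3: [10, 9, 9]
Tail entries: [8, 7, 5, 5, 4, 3, 3, 3, 0, 0]
L1 error = sum of tail = 38.

38


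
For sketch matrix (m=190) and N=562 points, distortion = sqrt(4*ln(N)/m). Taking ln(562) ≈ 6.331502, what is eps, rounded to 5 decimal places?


ln(562) ≈ 6.331502.
4*ln(N)/m ≈ 4*6.331502/190 ≈ 0.13329478.
eps = sqrt(0.13329478) ≈ 0.3650956 ≈ 0.36510.

0.36510


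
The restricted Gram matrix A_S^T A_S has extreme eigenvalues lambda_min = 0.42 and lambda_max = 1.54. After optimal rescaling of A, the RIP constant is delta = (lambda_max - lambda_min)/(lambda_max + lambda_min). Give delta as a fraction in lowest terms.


lambda_max - lambda_min = 1.54 - 0.42 = 1.12.
lambda_max + lambda_min = 1.54 + 0.42 = 1.96.
delta = 1.12/1.96 = 112/196 = 4/7.

4/7


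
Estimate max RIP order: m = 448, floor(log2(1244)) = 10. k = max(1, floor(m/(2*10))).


floor(log2(1244)) = 10.
2*10 = 20.
m/(2*floor(log2(n))) = 448/20 ≈ 22.4.
floor = 22.
k = max(1, 22) = 22.

22


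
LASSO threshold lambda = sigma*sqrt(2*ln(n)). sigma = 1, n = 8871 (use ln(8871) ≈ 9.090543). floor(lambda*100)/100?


ln(8871) ≈ 9.090543.
2*ln(n) ≈ 18.181086.
sqrt(2*ln(n)) ≈ sqrt(18.181086) ≈ 4.263928.
lambda ≈ 1*4.263928 = 4.263928.
floor(lambda*100)/100 = 4.26.

4.26


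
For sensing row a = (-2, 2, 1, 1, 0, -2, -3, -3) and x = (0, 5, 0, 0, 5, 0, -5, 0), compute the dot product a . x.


Non-zero terms: ['2*5', '0*5', '-3*-5']
Products: [10, 0, 15]
y = sum = 25.

25


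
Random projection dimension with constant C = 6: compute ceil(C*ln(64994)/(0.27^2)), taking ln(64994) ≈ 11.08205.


ln(64994) ≈ 11.08205.
eps^2 = 0.27^2 = 0.0729.
C*ln(N)/eps^2 ≈ 6*11.08205/0.0729 ≈ 912.1029.
m = ceil(912.1029) = 913.

913


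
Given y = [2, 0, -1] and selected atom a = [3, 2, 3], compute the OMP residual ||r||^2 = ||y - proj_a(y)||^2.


a^T a = 22.
a^T y = 3.
coeff = 3/22 = 3/22.
||r||^2 = 101/22.

101/22


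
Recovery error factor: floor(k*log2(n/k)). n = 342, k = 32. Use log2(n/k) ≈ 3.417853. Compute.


log2(n/k) = log2(342/32) ≈ 3.417853.
k*log2(n/k) ≈ 32*3.417853 = 109.371296.
floor(109.371296) = 109.

109


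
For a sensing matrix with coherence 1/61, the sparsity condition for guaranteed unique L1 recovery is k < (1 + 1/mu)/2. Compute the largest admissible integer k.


1/mu = 61.
1 + 1/mu = 62.
(1 + 1/mu)/2 = 31 is an integer and the inequality is strict, so k_max = 31 - 1 = 30.

30


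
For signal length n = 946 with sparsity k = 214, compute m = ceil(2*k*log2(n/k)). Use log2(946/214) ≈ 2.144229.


log2(n/k) = log2(946/214) ≈ 2.144229.
2*k*log2(n/k) ≈ 2*214*2.144229 = 917.730012.
m = ceil(917.730012) = 918.

918


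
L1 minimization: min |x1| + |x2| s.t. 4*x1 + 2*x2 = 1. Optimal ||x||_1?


Axis intercepts:
  x1 = 1/4, x2 = 0: L1 = 1/4
  x1 = 0, x2 = 1/2: L1 = 1/2
x* = (1/4, 0)
||x*||_1 = 1/4.

1/4


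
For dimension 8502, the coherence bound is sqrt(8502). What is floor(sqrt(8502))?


92^2 = 8464 <= 8502 < 8649 = 93^2, so 92 <= sqrt(8502) < 93.
floor(sqrt(8502)) = 92.

92


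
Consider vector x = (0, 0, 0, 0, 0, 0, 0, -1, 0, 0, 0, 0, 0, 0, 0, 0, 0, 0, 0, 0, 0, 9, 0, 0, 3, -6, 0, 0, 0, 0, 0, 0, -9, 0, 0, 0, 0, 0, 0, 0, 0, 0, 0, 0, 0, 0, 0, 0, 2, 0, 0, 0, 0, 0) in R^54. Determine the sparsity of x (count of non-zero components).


Non-zero positions: [7, 21, 24, 25, 32, 48].
Sparsity = 6.

6


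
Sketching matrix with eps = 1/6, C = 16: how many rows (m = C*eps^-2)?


1/eps = 6.
(1/eps)^2 = 36.
m = 16*36 = 576.

576


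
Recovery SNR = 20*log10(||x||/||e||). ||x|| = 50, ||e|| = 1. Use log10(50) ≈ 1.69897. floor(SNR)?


||x||/||e|| = 50/1 = 50.
log10(50) ≈ 1.69897.
20*log10(||x||/||e||) ≈ 20*1.69897 = 33.9794.
floor(33.9794) = 33.

33


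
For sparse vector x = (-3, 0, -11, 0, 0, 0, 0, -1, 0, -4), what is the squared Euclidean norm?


Non-zero entries: [(0, -3), (2, -11), (7, -1), (9, -4)]
Squares: [9, 121, 1, 16]
||x||_2^2 = sum = 147.

147


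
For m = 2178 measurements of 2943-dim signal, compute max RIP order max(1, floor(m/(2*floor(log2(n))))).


floor(log2(2943)) = 11.
2*11 = 22.
m/(2*floor(log2(n))) = 2178/22 ≈ 99.0.
floor = 99.
k = max(1, 99) = 99.

99


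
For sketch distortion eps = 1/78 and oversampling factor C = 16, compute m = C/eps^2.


1/eps = 78.
(1/eps)^2 = 6084.
m = 16*6084 = 97344.

97344


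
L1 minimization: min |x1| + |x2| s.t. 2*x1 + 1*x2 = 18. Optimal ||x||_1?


Axis intercepts:
  x1 = 9, x2 = 0: L1 = 9
  x1 = 0, x2 = 18: L1 = 18
x* = (9, 0)
||x*||_1 = 9.

9


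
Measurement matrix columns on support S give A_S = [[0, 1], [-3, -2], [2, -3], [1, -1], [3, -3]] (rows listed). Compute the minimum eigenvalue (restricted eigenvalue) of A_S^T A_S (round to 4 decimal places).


A_S^T A_S = [[23, -10], [-10, 24]].
trace = 47.
det = 452.
disc = trace^2 - 4*det = 2209 - 4*452 = 401.
sqrt(401) ≈ 20.024984.
lam_min = (47 - sqrt(401))/2 ≈ (47 - 20.024984)/2 = 13.487508 ≈ 13.4875.

13.4875


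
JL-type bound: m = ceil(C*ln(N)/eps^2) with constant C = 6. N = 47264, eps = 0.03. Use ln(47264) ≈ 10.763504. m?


ln(47264) ≈ 10.763504.
eps^2 = 0.03^2 = 0.0009.
C*ln(N)/eps^2 ≈ 6*10.763504/0.0009 ≈ 71756.6933.
m = ceil(71756.6933) = 71757.

71757


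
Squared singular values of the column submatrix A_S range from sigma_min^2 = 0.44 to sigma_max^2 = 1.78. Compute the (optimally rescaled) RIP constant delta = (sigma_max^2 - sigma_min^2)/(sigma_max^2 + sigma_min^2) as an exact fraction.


lambda_max - lambda_min = 1.78 - 0.44 = 1.34.
lambda_max + lambda_min = 1.78 + 0.44 = 2.22.
delta = 1.34/2.22 = 134/222 = 67/111.

67/111


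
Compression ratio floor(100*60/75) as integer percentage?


100*m/n = 100*60/75 ≈ 80.0.
floor = 80.

80


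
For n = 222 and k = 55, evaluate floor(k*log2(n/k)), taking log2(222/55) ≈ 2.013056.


log2(n/k) = log2(222/55) ≈ 2.013056.
k*log2(n/k) ≈ 55*2.013056 = 110.71808.
floor(110.71808) = 110.

110


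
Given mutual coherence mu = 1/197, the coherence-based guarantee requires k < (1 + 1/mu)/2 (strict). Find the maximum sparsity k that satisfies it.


1/mu = 197.
1 + 1/mu = 198.
(1 + 1/mu)/2 = 99 is an integer and the inequality is strict, so k_max = 99 - 1 = 98.

98


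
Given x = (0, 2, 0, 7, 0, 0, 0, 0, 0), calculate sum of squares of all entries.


Non-zero entries: [(1, 2), (3, 7)]
Squares: [4, 49]
||x||_2^2 = sum = 53.

53


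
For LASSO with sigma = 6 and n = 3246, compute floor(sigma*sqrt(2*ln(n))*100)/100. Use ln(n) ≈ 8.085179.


ln(3246) ≈ 8.085179.
2*ln(n) ≈ 16.170358.
sqrt(2*ln(n)) ≈ sqrt(16.170358) ≈ 4.021238.
lambda ≈ 6*4.021238 = 24.127428.
floor(lambda*100)/100 = 24.12.

24.12


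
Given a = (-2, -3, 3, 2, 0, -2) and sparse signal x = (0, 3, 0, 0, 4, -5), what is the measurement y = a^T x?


Non-zero terms: ['-3*3', '0*4', '-2*-5']
Products: [-9, 0, 10]
y = sum = 1.

1


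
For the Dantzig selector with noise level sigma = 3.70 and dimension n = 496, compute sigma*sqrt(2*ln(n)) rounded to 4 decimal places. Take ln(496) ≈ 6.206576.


ln(496) ≈ 6.206576.
2*ln(n) ≈ 12.413152.
sqrt(2*ln(n)) ≈ sqrt(12.413152) ≈ 3.52323.
threshold ≈ 3.70*3.52323 = 13.035951 ≈ 13.0360.

13.0360


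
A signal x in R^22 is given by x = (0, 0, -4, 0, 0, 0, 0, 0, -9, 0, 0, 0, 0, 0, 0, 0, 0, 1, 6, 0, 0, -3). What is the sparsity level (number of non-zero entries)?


Non-zero positions: [2, 8, 17, 18, 21].
Sparsity = 5.

5


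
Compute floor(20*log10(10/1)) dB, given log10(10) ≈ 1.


||x||/||e|| = 10/1 = 10.
log10(10) ≈ 1.
20*log10(||x||/||e||) ≈ 20*1 = 20.
floor(20) = 20.

20


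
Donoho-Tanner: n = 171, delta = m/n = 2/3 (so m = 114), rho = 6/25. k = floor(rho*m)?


m = 2/3*171 = 114.
rho = 6/25.
rho*m = 6/25*114 = 27.36.
k = floor(27.36) = 27.

27


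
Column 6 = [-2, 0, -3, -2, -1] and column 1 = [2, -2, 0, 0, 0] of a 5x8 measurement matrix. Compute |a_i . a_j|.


Inner product: -2*2 + 0*-2 + -3*0 + -2*0 + -1*0
Products: [-4, 0, 0, 0, 0]
Sum = -4.
|dot| = 4.

4


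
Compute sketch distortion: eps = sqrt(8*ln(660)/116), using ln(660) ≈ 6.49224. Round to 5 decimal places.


ln(660) ≈ 6.49224.
8*ln(N)/m ≈ 8*6.49224/116 ≈ 0.44774069.
eps = sqrt(0.44774069) ≈ 0.6691343 ≈ 0.66913.

0.66913


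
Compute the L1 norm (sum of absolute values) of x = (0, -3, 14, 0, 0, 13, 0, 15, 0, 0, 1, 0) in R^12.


Non-zero entries: [(1, -3), (2, 14), (5, 13), (7, 15), (10, 1)]
Absolute values: [3, 14, 13, 15, 1]
||x||_1 = sum = 46.

46


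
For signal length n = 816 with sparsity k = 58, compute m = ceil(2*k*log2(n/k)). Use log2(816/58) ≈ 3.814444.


log2(n/k) = log2(816/58) ≈ 3.814444.
2*k*log2(n/k) ≈ 2*58*3.814444 = 442.475504.
m = ceil(442.475504) = 443.

443


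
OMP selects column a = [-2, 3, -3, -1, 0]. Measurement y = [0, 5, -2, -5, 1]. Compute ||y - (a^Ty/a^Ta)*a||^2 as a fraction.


a^T a = 23.
a^T y = 26.
coeff = 26/23 = 26/23.
||r||^2 = 589/23.

589/23


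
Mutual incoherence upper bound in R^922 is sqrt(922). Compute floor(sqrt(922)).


30^2 = 900 <= 922 < 961 = 31^2, so 30 <= sqrt(922) < 31.
floor(sqrt(922)) = 30.

30


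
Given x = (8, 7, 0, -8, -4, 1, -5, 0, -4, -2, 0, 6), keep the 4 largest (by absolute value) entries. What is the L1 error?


Sorted |x_i| descending: [8, 8, 7, 6, 5, 4, 4, 2, 1, 0, 0, 0]
Keep top 4: [8, 8, 7, 6]
Tail entries: [5, 4, 4, 2, 1, 0, 0, 0]
L1 error = sum of tail = 16.

16


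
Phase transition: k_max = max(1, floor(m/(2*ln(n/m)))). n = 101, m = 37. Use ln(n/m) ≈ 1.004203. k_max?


n/m = 101/37.
ln(n/m) ≈ 1.004203.
2*ln(n/m) ≈ 2.008406.
m/(2*ln(n/m)) ≈ 37/2.008406 ≈ 18.4226.
floor = 18.
k_max = max(1, 18) = 18.

18


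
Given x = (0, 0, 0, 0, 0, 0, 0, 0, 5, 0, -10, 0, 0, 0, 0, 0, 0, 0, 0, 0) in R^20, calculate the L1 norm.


Non-zero entries: [(8, 5), (10, -10)]
Absolute values: [5, 10]
||x||_1 = sum = 15.

15


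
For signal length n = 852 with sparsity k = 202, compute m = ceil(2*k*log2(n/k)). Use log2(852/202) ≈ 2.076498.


log2(n/k) = log2(852/202) ≈ 2.076498.
2*k*log2(n/k) ≈ 2*202*2.076498 = 838.905192.
m = ceil(838.905192) = 839.

839


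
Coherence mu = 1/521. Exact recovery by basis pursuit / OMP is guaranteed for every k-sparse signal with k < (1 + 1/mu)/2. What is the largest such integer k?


1/mu = 521.
1 + 1/mu = 522.
(1 + 1/mu)/2 = 261 is an integer and the inequality is strict, so k_max = 261 - 1 = 260.

260


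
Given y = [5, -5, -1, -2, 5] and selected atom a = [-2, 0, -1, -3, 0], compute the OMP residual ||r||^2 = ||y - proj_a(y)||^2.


a^T a = 14.
a^T y = -3.
coeff = -3/14 = -3/14.
||r||^2 = 1111/14.

1111/14


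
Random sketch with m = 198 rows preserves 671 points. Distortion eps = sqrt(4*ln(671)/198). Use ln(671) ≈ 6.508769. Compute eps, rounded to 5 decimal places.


ln(671) ≈ 6.508769.
4*ln(N)/m ≈ 4*6.508769/198 ≈ 0.13149028.
eps = sqrt(0.13149028) ≈ 0.3626159 ≈ 0.36262.

0.36262


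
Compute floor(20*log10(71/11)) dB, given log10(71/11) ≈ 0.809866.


||x||/||e|| = 71/11.
log10(71/11) ≈ 0.809866.
20*log10(||x||/||e||) ≈ 20*0.809866 = 16.19732.
floor(16.19732) = 16.

16


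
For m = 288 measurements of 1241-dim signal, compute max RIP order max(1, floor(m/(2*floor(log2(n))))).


floor(log2(1241)) = 10.
2*10 = 20.
m/(2*floor(log2(n))) = 288/20 ≈ 14.4.
floor = 14.
k = max(1, 14) = 14.

14


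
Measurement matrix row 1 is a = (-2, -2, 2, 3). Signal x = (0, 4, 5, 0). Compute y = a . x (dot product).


Non-zero terms: ['-2*4', '2*5']
Products: [-8, 10]
y = sum = 2.

2


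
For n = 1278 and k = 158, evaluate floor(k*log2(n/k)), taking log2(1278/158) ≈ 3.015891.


log2(n/k) = log2(1278/158) ≈ 3.015891.
k*log2(n/k) ≈ 158*3.015891 = 476.510778.
floor(476.510778) = 476.

476


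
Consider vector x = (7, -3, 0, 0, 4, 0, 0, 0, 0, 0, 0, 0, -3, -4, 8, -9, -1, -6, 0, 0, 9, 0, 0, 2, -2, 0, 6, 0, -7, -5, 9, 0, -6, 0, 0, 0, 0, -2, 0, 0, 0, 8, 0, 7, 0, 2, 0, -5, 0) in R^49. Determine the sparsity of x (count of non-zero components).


Non-zero positions: [0, 1, 4, 12, 13, 14, 15, 16, 17, 20, 23, 24, 26, 28, 29, 30, 32, 37, 41, 43, 45, 47].
Sparsity = 22.

22


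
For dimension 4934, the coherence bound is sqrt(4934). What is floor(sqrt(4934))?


70^2 = 4900 <= 4934 < 5041 = 71^2, so 70 <= sqrt(4934) < 71.
floor(sqrt(4934)) = 70.

70


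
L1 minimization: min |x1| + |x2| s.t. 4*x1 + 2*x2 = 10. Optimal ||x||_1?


Axis intercepts:
  x1 = 5/2, x2 = 0: L1 = 5/2
  x1 = 0, x2 = 5: L1 = 5
x* = (5/2, 0)
||x*||_1 = 5/2.

5/2


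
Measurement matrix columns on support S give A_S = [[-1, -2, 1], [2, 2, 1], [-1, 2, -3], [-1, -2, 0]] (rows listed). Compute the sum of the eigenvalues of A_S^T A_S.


Sum of eigenvalues of A_S^T A_S = trace(A_S^T A_S) = sum of squared column norms of A_S.
A_S^T A_S diagonal: [7, 16, 11].
trace = 7 + 16 + 11 = 34.

34


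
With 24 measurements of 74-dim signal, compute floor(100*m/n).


100*m/n = 100*24/74 ≈ 32.4324.
floor = 32.

32


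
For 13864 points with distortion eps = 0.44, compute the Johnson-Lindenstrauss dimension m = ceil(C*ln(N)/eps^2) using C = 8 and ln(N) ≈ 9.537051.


ln(13864) ≈ 9.537051.
eps^2 = 0.44^2 = 0.1936.
C*ln(N)/eps^2 ≈ 8*9.537051/0.1936 ≈ 394.093.
m = ceil(394.093) = 395.

395


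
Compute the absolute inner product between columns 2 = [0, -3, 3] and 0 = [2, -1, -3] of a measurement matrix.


Inner product: 0*2 + -3*-1 + 3*-3
Products: [0, 3, -9]
Sum = -6.
|dot| = 6.

6


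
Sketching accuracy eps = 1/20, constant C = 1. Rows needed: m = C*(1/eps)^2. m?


1/eps = 20.
(1/eps)^2 = 400.
m = 1*400 = 400.

400


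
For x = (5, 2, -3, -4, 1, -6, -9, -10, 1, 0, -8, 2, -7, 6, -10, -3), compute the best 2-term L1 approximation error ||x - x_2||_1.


Sorted |x_i| descending: [10, 10, 9, 8, 7, 6, 6, 5, 4, 3, 3, 2, 2, 1, 1, 0]
Keep top 2: [10, 10]
Tail entries: [9, 8, 7, 6, 6, 5, 4, 3, 3, 2, 2, 1, 1, 0]
L1 error = sum of tail = 57.

57


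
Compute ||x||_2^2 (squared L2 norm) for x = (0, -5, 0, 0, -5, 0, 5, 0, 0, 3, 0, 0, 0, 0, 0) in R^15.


Non-zero entries: [(1, -5), (4, -5), (6, 5), (9, 3)]
Squares: [25, 25, 25, 9]
||x||_2^2 = sum = 84.

84


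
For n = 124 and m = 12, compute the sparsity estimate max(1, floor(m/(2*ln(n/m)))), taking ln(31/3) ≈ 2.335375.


n/m = 124/12 = 31/3.
ln(n/m) ≈ 2.335375.
2*ln(n/m) ≈ 4.67075.
m/(2*ln(n/m)) ≈ 12/4.67075 ≈ 2.5692.
floor = 2.
k_max = max(1, 2) = 2.

2


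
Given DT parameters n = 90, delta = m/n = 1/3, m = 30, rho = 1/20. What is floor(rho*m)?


m = 1/3*90 = 30.
rho = 1/20.
rho*m = 1/20*30 = 1.5.
k = floor(1.5) = 1.

1


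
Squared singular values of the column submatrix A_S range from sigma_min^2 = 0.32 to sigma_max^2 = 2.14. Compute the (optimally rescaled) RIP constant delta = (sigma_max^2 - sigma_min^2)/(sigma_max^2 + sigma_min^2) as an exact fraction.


lambda_max - lambda_min = 2.14 - 0.32 = 1.82.
lambda_max + lambda_min = 2.14 + 0.32 = 2.46.
delta = 1.82/2.46 = 182/246 = 91/123.

91/123


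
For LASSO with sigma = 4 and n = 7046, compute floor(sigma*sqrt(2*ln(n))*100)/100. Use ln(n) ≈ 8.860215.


ln(7046) ≈ 8.860215.
2*ln(n) ≈ 17.72043.
sqrt(2*ln(n)) ≈ sqrt(17.72043) ≈ 4.209564.
lambda ≈ 4*4.209564 = 16.838256.
floor(lambda*100)/100 = 16.83.

16.83


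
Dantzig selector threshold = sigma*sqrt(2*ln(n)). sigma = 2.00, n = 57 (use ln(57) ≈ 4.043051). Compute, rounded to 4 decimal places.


ln(57) ≈ 4.043051.
2*ln(n) ≈ 8.086102.
sqrt(2*ln(n)) ≈ sqrt(8.086102) ≈ 2.843607.
threshold ≈ 2.00*2.843607 = 5.687214 ≈ 5.6872.

5.6872


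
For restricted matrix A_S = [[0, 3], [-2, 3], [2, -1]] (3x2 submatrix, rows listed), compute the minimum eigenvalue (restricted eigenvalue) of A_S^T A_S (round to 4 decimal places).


A_S^T A_S = [[8, -8], [-8, 19]].
trace = 27.
det = 88.
disc = trace^2 - 4*det = 729 - 4*88 = 377.
sqrt(377) ≈ 19.416488.
lam_min = (27 - sqrt(377))/2 ≈ (27 - 19.416488)/2 = 3.791756 ≈ 3.7918.

3.7918


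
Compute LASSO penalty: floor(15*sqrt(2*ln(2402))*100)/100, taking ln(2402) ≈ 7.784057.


ln(2402) ≈ 7.784057.
2*ln(n) ≈ 15.568114.
sqrt(2*ln(n)) ≈ sqrt(15.568114) ≈ 3.945645.
lambda ≈ 15*3.945645 = 59.184675.
floor(lambda*100)/100 = 59.18.

59.18


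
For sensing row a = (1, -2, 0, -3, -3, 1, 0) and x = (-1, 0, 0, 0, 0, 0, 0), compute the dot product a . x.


Non-zero terms: ['1*-1']
Products: [-1]
y = sum = -1.

-1


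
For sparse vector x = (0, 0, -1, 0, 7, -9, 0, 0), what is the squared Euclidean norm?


Non-zero entries: [(2, -1), (4, 7), (5, -9)]
Squares: [1, 49, 81]
||x||_2^2 = sum = 131.

131


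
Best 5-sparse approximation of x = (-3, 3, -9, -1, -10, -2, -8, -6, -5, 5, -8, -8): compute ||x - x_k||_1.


Sorted |x_i| descending: [10, 9, 8, 8, 8, 6, 5, 5, 3, 3, 2, 1]
Keep top 5: [10, 9, 8, 8, 8]
Tail entries: [6, 5, 5, 3, 3, 2, 1]
L1 error = sum of tail = 25.

25


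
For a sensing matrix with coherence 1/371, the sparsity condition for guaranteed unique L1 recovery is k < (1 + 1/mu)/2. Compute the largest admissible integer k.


1/mu = 371.
1 + 1/mu = 372.
(1 + 1/mu)/2 = 186 is an integer and the inequality is strict, so k_max = 186 - 1 = 185.

185


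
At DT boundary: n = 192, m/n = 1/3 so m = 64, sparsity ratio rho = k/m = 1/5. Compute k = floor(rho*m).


m = 1/3*192 = 64.
rho = 1/5.
rho*m = 1/5*64 = 12.8.
k = floor(12.8) = 12.

12


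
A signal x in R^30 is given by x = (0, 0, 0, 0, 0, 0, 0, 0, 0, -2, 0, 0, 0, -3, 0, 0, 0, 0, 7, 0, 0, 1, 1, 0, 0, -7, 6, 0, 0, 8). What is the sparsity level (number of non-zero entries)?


Non-zero positions: [9, 13, 18, 21, 22, 25, 26, 29].
Sparsity = 8.

8


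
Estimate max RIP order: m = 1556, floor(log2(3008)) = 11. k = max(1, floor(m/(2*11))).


floor(log2(3008)) = 11.
2*11 = 22.
m/(2*floor(log2(n))) = 1556/22 ≈ 70.7273.
floor = 70.
k = max(1, 70) = 70.

70


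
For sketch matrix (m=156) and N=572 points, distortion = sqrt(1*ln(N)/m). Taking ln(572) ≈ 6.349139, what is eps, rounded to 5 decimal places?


ln(572) ≈ 6.349139.
1*ln(N)/m ≈ 1*6.349139/156 ≈ 0.04069961.
eps = sqrt(0.04069961) ≈ 0.2017414 ≈ 0.20174.

0.20174


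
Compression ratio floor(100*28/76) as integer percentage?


100*m/n = 100*28/76 ≈ 36.8421.
floor = 36.

36


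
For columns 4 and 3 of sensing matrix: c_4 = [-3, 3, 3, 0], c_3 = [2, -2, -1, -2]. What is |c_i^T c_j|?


Inner product: -3*2 + 3*-2 + 3*-1 + 0*-2
Products: [-6, -6, -3, 0]
Sum = -15.
|dot| = 15.

15


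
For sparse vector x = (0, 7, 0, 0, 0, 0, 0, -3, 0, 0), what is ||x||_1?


Non-zero entries: [(1, 7), (7, -3)]
Absolute values: [7, 3]
||x||_1 = sum = 10.

10


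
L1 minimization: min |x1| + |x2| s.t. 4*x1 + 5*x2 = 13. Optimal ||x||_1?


Axis intercepts:
  x1 = 13/4, x2 = 0: L1 = 13/4
  x1 = 0, x2 = 13/5: L1 = 13/5
x* = (0, 13/5)
||x*||_1 = 13/5.

13/5


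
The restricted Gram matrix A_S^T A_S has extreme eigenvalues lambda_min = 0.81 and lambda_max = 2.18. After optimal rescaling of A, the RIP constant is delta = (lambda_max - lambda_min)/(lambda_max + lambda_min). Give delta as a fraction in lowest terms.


lambda_max - lambda_min = 2.18 - 0.81 = 1.37.
lambda_max + lambda_min = 2.18 + 0.81 = 2.99.
delta = 1.37/2.99 = 137/299.

137/299


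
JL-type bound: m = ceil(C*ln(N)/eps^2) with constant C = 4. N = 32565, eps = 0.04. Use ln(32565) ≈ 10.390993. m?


ln(32565) ≈ 10.390993.
eps^2 = 0.04^2 = 0.0016.
C*ln(N)/eps^2 ≈ 4*10.390993/0.0016 ≈ 25977.4825.
m = ceil(25977.4825) = 25978.

25978


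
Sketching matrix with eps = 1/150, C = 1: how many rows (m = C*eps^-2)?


1/eps = 150.
(1/eps)^2 = 22500.
m = 1*22500 = 22500.

22500


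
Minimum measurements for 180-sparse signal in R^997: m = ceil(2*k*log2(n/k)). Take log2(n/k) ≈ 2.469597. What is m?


log2(n/k) = log2(997/180) ≈ 2.469597.
2*k*log2(n/k) ≈ 2*180*2.469597 = 889.05492.
m = ceil(889.05492) = 890.

890


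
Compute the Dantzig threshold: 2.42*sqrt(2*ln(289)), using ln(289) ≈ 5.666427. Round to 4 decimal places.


ln(289) ≈ 5.666427.
2*ln(n) ≈ 11.332854.
sqrt(2*ln(n)) ≈ sqrt(11.332854) ≈ 3.36643.
threshold ≈ 2.42*3.36643 = 8.1467606 ≈ 8.1468.

8.1468


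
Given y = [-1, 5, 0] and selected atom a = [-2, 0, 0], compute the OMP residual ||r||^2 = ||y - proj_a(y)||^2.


a^T a = 4.
a^T y = 2.
coeff = 2/4 = 1/2.
||r||^2 = 25.

25


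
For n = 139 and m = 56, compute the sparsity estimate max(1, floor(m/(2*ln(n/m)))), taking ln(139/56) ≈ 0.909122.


n/m = 139/56.
ln(n/m) ≈ 0.909122.
2*ln(n/m) ≈ 1.818244.
m/(2*ln(n/m)) ≈ 56/1.818244 ≈ 30.7989.
floor = 30.
k_max = max(1, 30) = 30.

30


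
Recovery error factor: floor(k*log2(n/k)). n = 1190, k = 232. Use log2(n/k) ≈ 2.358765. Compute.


log2(n/k) = log2(1190/232) ≈ 2.358765.
k*log2(n/k) ≈ 232*2.358765 = 547.23348.
floor(547.23348) = 547.

547


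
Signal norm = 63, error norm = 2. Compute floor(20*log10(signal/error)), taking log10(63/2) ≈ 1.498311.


||x||/||e|| = 63/2.
log10(63/2) ≈ 1.498311.
20*log10(||x||/||e||) ≈ 20*1.498311 = 29.96622.
floor(29.96622) = 29.

29


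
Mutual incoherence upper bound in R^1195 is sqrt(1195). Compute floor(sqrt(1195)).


34^2 = 1156 <= 1195 < 1225 = 35^2, so 34 <= sqrt(1195) < 35.
floor(sqrt(1195)) = 34.

34


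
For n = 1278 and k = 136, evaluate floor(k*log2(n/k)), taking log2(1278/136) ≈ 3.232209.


log2(n/k) = log2(1278/136) ≈ 3.232209.
k*log2(n/k) ≈ 136*3.232209 = 439.580424.
floor(439.580424) = 439.

439


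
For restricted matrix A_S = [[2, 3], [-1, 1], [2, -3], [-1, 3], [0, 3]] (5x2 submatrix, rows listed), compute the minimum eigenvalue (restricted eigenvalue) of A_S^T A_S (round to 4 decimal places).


A_S^T A_S = [[10, -4], [-4, 37]].
trace = 47.
det = 354.
disc = trace^2 - 4*det = 2209 - 4*354 = 793.
sqrt(793) ≈ 28.160256.
lam_min = (47 - sqrt(793))/2 ≈ (47 - 28.160256)/2 = 9.419872 ≈ 9.4199.

9.4199


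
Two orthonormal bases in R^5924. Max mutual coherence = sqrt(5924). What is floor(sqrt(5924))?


76^2 = 5776 <= 5924 < 5929 = 77^2, so 76 <= sqrt(5924) < 77.
floor(sqrt(5924)) = 76.

76


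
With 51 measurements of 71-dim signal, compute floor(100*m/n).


100*m/n = 100*51/71 ≈ 71.831.
floor = 71.

71


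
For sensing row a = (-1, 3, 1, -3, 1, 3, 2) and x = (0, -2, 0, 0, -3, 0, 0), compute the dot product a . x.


Non-zero terms: ['3*-2', '1*-3']
Products: [-6, -3]
y = sum = -9.

-9


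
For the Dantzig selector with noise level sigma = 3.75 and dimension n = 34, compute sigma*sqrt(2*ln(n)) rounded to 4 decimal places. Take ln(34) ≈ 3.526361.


ln(34) ≈ 3.526361.
2*ln(n) ≈ 7.052722.
sqrt(2*ln(n)) ≈ sqrt(7.052722) ≈ 2.655696.
threshold ≈ 3.75*2.655696 = 9.95886 ≈ 9.9589.

9.9589


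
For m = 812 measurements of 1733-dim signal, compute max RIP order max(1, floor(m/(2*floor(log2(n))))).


floor(log2(1733)) = 10.
2*10 = 20.
m/(2*floor(log2(n))) = 812/20 ≈ 40.6.
floor = 40.
k = max(1, 40) = 40.

40


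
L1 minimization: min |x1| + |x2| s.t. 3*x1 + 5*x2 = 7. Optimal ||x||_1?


Axis intercepts:
  x1 = 7/3, x2 = 0: L1 = 7/3
  x1 = 0, x2 = 7/5: L1 = 7/5
x* = (0, 7/5)
||x*||_1 = 7/5.

7/5


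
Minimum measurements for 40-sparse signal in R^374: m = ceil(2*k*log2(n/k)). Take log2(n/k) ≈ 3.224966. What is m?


log2(n/k) = log2(374/40) ≈ 3.224966.
2*k*log2(n/k) ≈ 2*40*3.224966 = 257.99728.
m = ceil(257.99728) = 258.

258


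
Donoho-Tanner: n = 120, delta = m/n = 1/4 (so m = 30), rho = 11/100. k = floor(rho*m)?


m = 1/4*120 = 30.
rho = 11/100.
rho*m = 11/100*30 = 3.3.
k = floor(3.3) = 3.

3


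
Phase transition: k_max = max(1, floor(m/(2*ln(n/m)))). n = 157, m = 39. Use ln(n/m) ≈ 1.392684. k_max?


n/m = 157/39.
ln(n/m) ≈ 1.392684.
2*ln(n/m) ≈ 2.785368.
m/(2*ln(n/m)) ≈ 39/2.785368 ≈ 14.0017.
floor = 14.
k_max = max(1, 14) = 14.

14


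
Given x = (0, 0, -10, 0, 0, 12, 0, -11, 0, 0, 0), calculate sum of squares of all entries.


Non-zero entries: [(2, -10), (5, 12), (7, -11)]
Squares: [100, 144, 121]
||x||_2^2 = sum = 365.

365


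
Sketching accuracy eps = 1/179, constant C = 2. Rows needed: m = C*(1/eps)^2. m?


1/eps = 179.
(1/eps)^2 = 32041.
m = 2*32041 = 64082.

64082


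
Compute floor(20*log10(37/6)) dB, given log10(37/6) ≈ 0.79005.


||x||/||e|| = 37/6.
log10(37/6) ≈ 0.79005.
20*log10(||x||/||e||) ≈ 20*0.79005 = 15.801.
floor(15.801) = 15.

15


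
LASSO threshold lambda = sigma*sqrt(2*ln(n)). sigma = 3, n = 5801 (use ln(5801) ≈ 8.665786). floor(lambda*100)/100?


ln(5801) ≈ 8.665786.
2*ln(n) ≈ 17.331572.
sqrt(2*ln(n)) ≈ sqrt(17.331572) ≈ 4.16312.
lambda ≈ 3*4.16312 = 12.48936.
floor(lambda*100)/100 = 12.48.

12.48


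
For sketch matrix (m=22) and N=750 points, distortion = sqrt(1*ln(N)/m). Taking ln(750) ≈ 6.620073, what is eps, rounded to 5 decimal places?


ln(750) ≈ 6.620073.
1*ln(N)/m ≈ 1*6.620073/22 ≈ 0.30091241.
eps = sqrt(0.30091241) ≈ 0.5485548 ≈ 0.54855.

0.54855


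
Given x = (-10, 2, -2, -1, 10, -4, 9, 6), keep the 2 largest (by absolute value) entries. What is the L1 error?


Sorted |x_i| descending: [10, 10, 9, 6, 4, 2, 2, 1]
Keep top 2: [10, 10]
Tail entries: [9, 6, 4, 2, 2, 1]
L1 error = sum of tail = 24.

24


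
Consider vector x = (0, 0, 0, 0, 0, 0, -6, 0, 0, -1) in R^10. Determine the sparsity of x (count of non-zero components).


Non-zero positions: [6, 9].
Sparsity = 2.

2


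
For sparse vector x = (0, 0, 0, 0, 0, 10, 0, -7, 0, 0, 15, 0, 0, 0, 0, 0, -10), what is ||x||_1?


Non-zero entries: [(5, 10), (7, -7), (10, 15), (16, -10)]
Absolute values: [10, 7, 15, 10]
||x||_1 = sum = 42.

42


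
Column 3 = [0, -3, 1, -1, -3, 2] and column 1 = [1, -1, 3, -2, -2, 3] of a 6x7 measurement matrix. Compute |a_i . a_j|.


Inner product: 0*1 + -3*-1 + 1*3 + -1*-2 + -3*-2 + 2*3
Products: [0, 3, 3, 2, 6, 6]
Sum = 20.
|dot| = 20.

20


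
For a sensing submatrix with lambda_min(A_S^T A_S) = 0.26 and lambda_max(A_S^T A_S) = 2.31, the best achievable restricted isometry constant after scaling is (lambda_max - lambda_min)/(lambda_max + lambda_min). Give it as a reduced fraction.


lambda_max - lambda_min = 2.31 - 0.26 = 2.05.
lambda_max + lambda_min = 2.31 + 0.26 = 2.57.
delta = 2.05/2.57 = 205/257.

205/257


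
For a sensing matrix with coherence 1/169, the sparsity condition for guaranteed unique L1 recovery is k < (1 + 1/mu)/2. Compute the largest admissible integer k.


1/mu = 169.
1 + 1/mu = 170.
(1 + 1/mu)/2 = 85 is an integer and the inequality is strict, so k_max = 85 - 1 = 84.

84


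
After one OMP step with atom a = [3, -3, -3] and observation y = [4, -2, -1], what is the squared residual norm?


a^T a = 27.
a^T y = 21.
coeff = 21/27 = 7/9.
||r||^2 = 14/3.

14/3


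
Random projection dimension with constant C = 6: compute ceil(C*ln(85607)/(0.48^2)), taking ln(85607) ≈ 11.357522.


ln(85607) ≈ 11.357522.
eps^2 = 0.48^2 = 0.2304.
C*ln(N)/eps^2 ≈ 6*11.357522/0.2304 ≈ 295.7688.
m = ceil(295.7688) = 296.

296


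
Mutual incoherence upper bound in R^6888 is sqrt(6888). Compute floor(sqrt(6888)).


82^2 = 6724 <= 6888 < 6889 = 83^2, so 82 <= sqrt(6888) < 83.
floor(sqrt(6888)) = 82.

82


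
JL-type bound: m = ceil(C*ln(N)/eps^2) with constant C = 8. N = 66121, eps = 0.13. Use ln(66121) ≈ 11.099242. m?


ln(66121) ≈ 11.099242.
eps^2 = 0.13^2 = 0.0169.
C*ln(N)/eps^2 ≈ 8*11.099242/0.0169 ≈ 5254.0791.
m = ceil(5254.0791) = 5255.

5255


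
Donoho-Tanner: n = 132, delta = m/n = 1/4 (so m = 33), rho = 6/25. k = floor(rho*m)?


m = 1/4*132 = 33.
rho = 6/25.
rho*m = 6/25*33 = 7.92.
k = floor(7.92) = 7.

7


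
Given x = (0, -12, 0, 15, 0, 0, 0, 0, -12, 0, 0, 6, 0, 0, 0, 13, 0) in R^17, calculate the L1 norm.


Non-zero entries: [(1, -12), (3, 15), (8, -12), (11, 6), (15, 13)]
Absolute values: [12, 15, 12, 6, 13]
||x||_1 = sum = 58.

58


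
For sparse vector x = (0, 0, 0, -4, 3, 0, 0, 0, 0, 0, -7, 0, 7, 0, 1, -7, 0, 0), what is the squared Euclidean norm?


Non-zero entries: [(3, -4), (4, 3), (10, -7), (12, 7), (14, 1), (15, -7)]
Squares: [16, 9, 49, 49, 1, 49]
||x||_2^2 = sum = 173.

173


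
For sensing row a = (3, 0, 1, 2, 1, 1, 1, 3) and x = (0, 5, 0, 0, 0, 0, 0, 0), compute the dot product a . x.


Non-zero terms: ['0*5']
Products: [0]
y = sum = 0.

0


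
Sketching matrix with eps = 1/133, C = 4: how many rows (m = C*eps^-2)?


1/eps = 133.
(1/eps)^2 = 17689.
m = 4*17689 = 70756.

70756


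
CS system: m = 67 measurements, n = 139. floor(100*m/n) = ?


100*m/n = 100*67/139 ≈ 48.2014.
floor = 48.

48


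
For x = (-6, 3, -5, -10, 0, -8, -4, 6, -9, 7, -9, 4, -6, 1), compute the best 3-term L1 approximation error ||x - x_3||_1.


Sorted |x_i| descending: [10, 9, 9, 8, 7, 6, 6, 6, 5, 4, 4, 3, 1, 0]
Keep top 3: [10, 9, 9]
Tail entries: [8, 7, 6, 6, 6, 5, 4, 4, 3, 1, 0]
L1 error = sum of tail = 50.

50


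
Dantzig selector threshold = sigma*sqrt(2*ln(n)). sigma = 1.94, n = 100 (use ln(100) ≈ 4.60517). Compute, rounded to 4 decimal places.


ln(100) ≈ 4.60517.
2*ln(n) ≈ 9.21034.
sqrt(2*ln(n)) ≈ sqrt(9.21034) ≈ 3.034854.
threshold ≈ 1.94*3.034854 = 5.88761676 ≈ 5.8876.

5.8876


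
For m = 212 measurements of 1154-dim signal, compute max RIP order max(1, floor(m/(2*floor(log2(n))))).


floor(log2(1154)) = 10.
2*10 = 20.
m/(2*floor(log2(n))) = 212/20 ≈ 10.6.
floor = 10.
k = max(1, 10) = 10.

10


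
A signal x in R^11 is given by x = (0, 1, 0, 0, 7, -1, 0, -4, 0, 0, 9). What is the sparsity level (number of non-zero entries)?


Non-zero positions: [1, 4, 5, 7, 10].
Sparsity = 5.

5


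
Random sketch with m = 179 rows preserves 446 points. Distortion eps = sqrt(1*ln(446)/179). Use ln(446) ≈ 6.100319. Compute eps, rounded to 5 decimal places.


ln(446) ≈ 6.100319.
1*ln(N)/m ≈ 1*6.100319/179 ≈ 0.03407999.
eps = sqrt(0.03407999) ≈ 0.1846077 ≈ 0.18461.

0.18461


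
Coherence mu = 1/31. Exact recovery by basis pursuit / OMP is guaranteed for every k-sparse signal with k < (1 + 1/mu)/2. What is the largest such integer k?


1/mu = 31.
1 + 1/mu = 32.
(1 + 1/mu)/2 = 16 is an integer and the inequality is strict, so k_max = 16 - 1 = 15.

15


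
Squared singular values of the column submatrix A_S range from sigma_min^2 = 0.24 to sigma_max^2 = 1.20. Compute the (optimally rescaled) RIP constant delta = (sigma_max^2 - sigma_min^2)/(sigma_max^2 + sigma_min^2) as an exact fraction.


lambda_max - lambda_min = 1.20 - 0.24 = 0.96.
lambda_max + lambda_min = 1.20 + 0.24 = 1.44.
delta = 0.96/1.44 = 96/144 = 2/3.

2/3


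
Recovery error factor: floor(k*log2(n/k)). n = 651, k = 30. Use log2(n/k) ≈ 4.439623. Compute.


log2(n/k) = log2(651/30) ≈ 4.439623.
k*log2(n/k) ≈ 30*4.439623 = 133.18869.
floor(133.18869) = 133.

133


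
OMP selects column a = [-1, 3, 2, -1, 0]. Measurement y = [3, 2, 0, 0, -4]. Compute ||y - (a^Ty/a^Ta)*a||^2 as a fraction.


a^T a = 15.
a^T y = 3.
coeff = 3/15 = 1/5.
||r||^2 = 142/5.

142/5


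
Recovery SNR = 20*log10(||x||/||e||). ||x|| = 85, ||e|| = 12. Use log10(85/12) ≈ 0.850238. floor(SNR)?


||x||/||e|| = 85/12.
log10(85/12) ≈ 0.850238.
20*log10(||x||/||e||) ≈ 20*0.850238 = 17.00476.
floor(17.00476) = 17.

17


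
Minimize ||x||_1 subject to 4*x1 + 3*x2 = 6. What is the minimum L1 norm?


Axis intercepts:
  x1 = 3/2, x2 = 0: L1 = 3/2
  x1 = 0, x2 = 2: L1 = 2
x* = (3/2, 0)
||x*||_1 = 3/2.

3/2


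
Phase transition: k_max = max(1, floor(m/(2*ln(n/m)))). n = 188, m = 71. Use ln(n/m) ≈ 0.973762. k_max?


n/m = 188/71.
ln(n/m) ≈ 0.973762.
2*ln(n/m) ≈ 1.947524.
m/(2*ln(n/m)) ≈ 71/1.947524 ≈ 36.4565.
floor = 36.
k_max = max(1, 36) = 36.

36


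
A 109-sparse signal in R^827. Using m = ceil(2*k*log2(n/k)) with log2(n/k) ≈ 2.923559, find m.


log2(n/k) = log2(827/109) ≈ 2.923559.
2*k*log2(n/k) ≈ 2*109*2.923559 = 637.335862.
m = ceil(637.335862) = 638.

638


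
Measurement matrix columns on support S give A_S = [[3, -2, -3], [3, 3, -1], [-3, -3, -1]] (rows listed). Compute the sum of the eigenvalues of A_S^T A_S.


Sum of eigenvalues of A_S^T A_S = trace(A_S^T A_S) = sum of squared column norms of A_S.
A_S^T A_S diagonal: [27, 22, 11].
trace = 27 + 22 + 11 = 60.

60


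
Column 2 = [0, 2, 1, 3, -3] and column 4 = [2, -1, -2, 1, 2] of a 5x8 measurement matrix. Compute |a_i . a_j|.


Inner product: 0*2 + 2*-1 + 1*-2 + 3*1 + -3*2
Products: [0, -2, -2, 3, -6]
Sum = -7.
|dot| = 7.

7


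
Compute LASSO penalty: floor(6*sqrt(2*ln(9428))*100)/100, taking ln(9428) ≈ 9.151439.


ln(9428) ≈ 9.151439.
2*ln(n) ≈ 18.302878.
sqrt(2*ln(n)) ≈ sqrt(18.302878) ≈ 4.278186.
lambda ≈ 6*4.278186 = 25.669116.
floor(lambda*100)/100 = 25.66.

25.66


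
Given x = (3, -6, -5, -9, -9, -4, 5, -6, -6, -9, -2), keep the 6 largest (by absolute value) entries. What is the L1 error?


Sorted |x_i| descending: [9, 9, 9, 6, 6, 6, 5, 5, 4, 3, 2]
Keep top 6: [9, 9, 9, 6, 6, 6]
Tail entries: [5, 5, 4, 3, 2]
L1 error = sum of tail = 19.

19


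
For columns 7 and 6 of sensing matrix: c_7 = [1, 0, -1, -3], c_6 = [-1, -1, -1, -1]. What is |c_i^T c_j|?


Inner product: 1*-1 + 0*-1 + -1*-1 + -3*-1
Products: [-1, 0, 1, 3]
Sum = 3.
|dot| = 3.

3


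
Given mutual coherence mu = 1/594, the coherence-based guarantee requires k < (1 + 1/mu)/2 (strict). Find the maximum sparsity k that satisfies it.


1/mu = 594.
1 + 1/mu = 595.
(1 + 1/mu)/2 = 297.5 is not an integer, so k_max = floor(297.5) = 297.

297


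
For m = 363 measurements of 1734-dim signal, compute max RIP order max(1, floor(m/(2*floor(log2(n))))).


floor(log2(1734)) = 10.
2*10 = 20.
m/(2*floor(log2(n))) = 363/20 ≈ 18.15.
floor = 18.
k = max(1, 18) = 18.

18


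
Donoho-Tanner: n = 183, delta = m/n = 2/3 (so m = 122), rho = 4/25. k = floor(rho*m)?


m = 2/3*183 = 122.
rho = 4/25.
rho*m = 4/25*122 = 19.52.
k = floor(19.52) = 19.

19


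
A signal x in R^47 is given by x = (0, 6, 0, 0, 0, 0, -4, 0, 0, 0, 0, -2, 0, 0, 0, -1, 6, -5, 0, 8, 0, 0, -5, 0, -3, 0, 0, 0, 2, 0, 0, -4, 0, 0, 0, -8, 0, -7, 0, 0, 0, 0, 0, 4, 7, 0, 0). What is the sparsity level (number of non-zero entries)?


Non-zero positions: [1, 6, 11, 15, 16, 17, 19, 22, 24, 28, 31, 35, 37, 43, 44].
Sparsity = 15.

15
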